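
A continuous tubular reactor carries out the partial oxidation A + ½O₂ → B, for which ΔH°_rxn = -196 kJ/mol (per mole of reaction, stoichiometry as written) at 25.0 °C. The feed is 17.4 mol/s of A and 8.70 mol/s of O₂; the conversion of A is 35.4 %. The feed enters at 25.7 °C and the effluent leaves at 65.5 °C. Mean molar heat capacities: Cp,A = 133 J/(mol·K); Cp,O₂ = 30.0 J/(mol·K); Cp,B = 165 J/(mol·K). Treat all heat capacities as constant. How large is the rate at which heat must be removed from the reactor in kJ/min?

Q_out = 66000 kJ/min

Extent of reaction ξ = 0.354 × 17.4 = 6.1596 mol/s
Reaction term: ξ·ΔH°_rxn = 6.1596 × -196 = -1207.3 kJ/s
Sensible, feed 25.7→25 °C: -1.8026 kJ/s
Outlet flows (mol/s): A 11.24, O₂ 5.6202, B 6.1596
Sensible, products 25→65.5 °C: 108.54 kJ/s
Q = ΔH = -1100.5 kJ/s = -1100.5 kW
Heat removed = 66033 kJ/min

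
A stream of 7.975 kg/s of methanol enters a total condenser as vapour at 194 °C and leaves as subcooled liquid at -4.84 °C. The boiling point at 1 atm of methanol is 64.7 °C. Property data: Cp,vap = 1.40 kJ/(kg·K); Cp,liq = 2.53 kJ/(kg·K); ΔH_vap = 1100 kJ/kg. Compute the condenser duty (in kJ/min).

vapour 194→64.7 °C: -181.02 kJ/kg
condensation at 64.7 °C: -1100 kJ/kg
liquid 64.7→-4.84 °C: -175.94 kJ/kg
Δh = -181.02 + -1100 + -175.94 = -1457 kJ/kg
Q = ṁ·Δh = 7.975 kg/s × -1457 kJ/kg = -11619 kJ/s
|Q| = 11619 kW = 697150 kJ/min

Q_c = 697000 kJ/min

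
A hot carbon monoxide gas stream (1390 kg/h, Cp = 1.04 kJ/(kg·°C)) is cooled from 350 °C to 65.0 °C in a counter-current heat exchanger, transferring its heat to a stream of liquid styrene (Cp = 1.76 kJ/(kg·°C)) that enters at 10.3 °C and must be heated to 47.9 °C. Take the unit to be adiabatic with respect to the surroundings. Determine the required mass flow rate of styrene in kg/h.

Heat released by hot stream: Q = 1390 × 1.04 × (350 − 65.0) = 412000 kJ/h
Energy balance on cold side (adiabatic exchanger): Q = ṁ_c·Cp_c·(T_c,out − T_c,in)
ṁ_c = 412000 / [1.76 × (47.9 − 10.3)] = 6225.8 kg/h

ṁ_c = 6230 kg/h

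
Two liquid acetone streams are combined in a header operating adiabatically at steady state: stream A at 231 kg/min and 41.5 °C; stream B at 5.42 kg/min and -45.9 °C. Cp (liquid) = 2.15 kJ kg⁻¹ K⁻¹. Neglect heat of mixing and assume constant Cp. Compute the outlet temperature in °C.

Energy balance with Q = 0: Σ ṁᵢCp,ᵢ(T_out − Tᵢ) = 0
T_out = Σ ṁᵢCp,ᵢTᵢ / Σ ṁᵢCp,ᵢ
      = 20076 / 508.3 = 39.496 °C

T_out = 39.5 °C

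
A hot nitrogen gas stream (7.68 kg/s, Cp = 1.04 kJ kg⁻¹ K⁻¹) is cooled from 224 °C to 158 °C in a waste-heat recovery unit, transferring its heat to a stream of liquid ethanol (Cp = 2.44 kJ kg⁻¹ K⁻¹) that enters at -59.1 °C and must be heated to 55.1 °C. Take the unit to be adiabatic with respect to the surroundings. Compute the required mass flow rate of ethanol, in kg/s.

ṁ_c = 1.89 kg/s

Heat released by hot stream: Q = 7.68 × 1.04 × (224 − 158) = 527.16 kJ/s
Energy balance on cold side (adiabatic exchanger): Q = ṁ_c·Cp_c·(T_c,out − T_c,in)
ṁ_c = 527.16 / [2.44 × (55.1 − -59.1)] = 1.8918 kg/s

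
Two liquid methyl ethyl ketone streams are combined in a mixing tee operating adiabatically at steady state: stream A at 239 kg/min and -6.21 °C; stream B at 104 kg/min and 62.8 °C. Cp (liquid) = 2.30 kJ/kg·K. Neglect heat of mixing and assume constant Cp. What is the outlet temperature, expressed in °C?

T_out = 14.7 °C

Adiabatic, steady state ⇒ Σ ṁᵢCp,ᵢ(T_out − Tᵢ) = 0
Σ ṁᵢCp,ᵢTᵢ = 239×2.30×-6.21 + 104×2.30×62.8 = 11608
Σ ṁᵢCp,ᵢ = 239×2.30 + 104×2.30 = 788.9
T_out = 11608 / 788.9 = 14.714 °C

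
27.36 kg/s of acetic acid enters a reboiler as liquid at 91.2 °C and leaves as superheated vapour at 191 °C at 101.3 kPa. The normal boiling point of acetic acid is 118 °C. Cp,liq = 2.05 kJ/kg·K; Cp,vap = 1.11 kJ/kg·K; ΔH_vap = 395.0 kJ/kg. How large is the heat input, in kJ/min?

liquid 91.2→118 °C: 54.94 kJ/kg
vaporisation at 118 °C: 395 kJ/kg
vapour 118→191 °C: 81.03 kJ/kg
Δh = 54.94 + 395 + 81.03 = 530.97 kJ/kg
Q = ṁ·Δh = 27.36 kg/s × 530.97 kJ/kg = 14527 kJ/s
|Q| = 14527 kW = 871640 kJ/min

Q = 872000 kJ/min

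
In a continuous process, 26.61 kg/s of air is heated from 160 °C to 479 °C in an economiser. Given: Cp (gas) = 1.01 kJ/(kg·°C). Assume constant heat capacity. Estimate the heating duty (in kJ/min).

Q = ṁ·Cp·ΔT = 26.61 × 1.01 × (479 − 160) = 8573.5 kJ/s
Heating duty = 514410 kJ/min

Q = 514000 kJ/min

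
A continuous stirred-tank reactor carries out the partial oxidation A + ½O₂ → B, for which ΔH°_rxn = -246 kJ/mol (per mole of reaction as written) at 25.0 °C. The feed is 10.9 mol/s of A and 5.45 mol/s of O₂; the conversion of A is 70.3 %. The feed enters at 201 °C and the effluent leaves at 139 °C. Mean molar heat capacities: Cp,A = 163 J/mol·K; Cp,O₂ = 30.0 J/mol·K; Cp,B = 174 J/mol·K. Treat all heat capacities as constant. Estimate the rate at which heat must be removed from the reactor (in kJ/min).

Q_out = 121000 kJ/min

Extent of reaction ξ = 0.703 × 10.9 = 7.6627 mol/s
Reaction term: ξ·ΔH°_rxn = 7.6627 × -246 = -1885 kJ/s
Sensible, feed 201→25 °C: -341.48 kJ/s
Outlet flows (mol/s): A 3.2373, O₂ 1.6187, B 7.6627
Sensible, products 25→139 °C: 217.69 kJ/s
Q = ΔH = -2008.8 kJ/s = -2008.8 kW
Heat removed = 120530 kJ/min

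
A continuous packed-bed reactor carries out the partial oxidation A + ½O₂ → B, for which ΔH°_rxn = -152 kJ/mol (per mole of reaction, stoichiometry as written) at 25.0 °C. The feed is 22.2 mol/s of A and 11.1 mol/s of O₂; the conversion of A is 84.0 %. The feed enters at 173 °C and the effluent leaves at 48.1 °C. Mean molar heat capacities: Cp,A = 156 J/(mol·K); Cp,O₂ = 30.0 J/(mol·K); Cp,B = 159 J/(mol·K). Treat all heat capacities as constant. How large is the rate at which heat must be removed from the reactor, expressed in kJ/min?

Extent of reaction ξ = 0.840 × 22.2 = 18.648 mol/s
Reaction term: ξ·ΔH°_rxn = 18.648 × -152 = -2834.5 kJ/s
Sensible, feed 173→25 °C: -561.84 kJ/s
Outlet flows (mol/s): A 3.552, O₂ 1.776, B 18.648
Sensible, products 25→48.1 °C: 82.523 kJ/s
Q = ΔH = -3313.8 kJ/s = -3313.8 kW
Heat removed = 198830 kJ/min

Q_out = 199000 kJ/min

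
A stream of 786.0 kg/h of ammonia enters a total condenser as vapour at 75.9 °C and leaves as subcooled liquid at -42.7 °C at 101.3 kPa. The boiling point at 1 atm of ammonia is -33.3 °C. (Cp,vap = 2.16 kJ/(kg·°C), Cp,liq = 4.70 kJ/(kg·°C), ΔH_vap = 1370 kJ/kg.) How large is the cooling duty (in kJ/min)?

vapour 75.9→-33.3 °C: -235.87 kJ/kg
condensation at -33.3 °C: -1370 kJ/kg
liquid -33.3→-42.7 °C: -44.18 kJ/kg
Δh = -235.87 + -1370 + -44.18 = -1650.1 kJ/kg
Q = ṁ·Δh = 786.0 kg/h × -1650.1 kJ/kg = -1.2969e+06 kJ/h
|Q| = 360.26 kW = 21616 kJ/min

Q_c = 21600 kJ/min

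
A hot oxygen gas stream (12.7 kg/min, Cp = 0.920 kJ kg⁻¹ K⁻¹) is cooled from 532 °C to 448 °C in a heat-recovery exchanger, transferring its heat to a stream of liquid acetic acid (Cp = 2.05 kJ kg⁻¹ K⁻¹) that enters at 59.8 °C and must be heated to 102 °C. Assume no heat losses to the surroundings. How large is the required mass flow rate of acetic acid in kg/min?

Heat released by hot stream: Q = 12.7 × 0.920 × (532 − 448) = 981.46 kJ/min
Energy balance on cold side (adiabatic exchanger): Q = ṁ_c·Cp_c·(T_c,out − T_c,in)
ṁ_c = 981.46 / [2.05 × (102 − 59.8)] = 11.345 kg/min

ṁ_c = 11.3 kg/min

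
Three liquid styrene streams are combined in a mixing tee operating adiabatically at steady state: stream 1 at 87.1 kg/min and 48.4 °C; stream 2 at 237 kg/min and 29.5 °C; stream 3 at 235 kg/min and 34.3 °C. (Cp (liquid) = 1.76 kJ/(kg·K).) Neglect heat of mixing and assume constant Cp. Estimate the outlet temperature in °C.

T_out = 34.5 °C

No heat crosses the boundary, so H_out = H_in.
T_out = Σ ṁᵢCp,ᵢTᵢ / Σ ṁᵢCp,ᵢ
      = 33911 / 984.02 = 34.462 °C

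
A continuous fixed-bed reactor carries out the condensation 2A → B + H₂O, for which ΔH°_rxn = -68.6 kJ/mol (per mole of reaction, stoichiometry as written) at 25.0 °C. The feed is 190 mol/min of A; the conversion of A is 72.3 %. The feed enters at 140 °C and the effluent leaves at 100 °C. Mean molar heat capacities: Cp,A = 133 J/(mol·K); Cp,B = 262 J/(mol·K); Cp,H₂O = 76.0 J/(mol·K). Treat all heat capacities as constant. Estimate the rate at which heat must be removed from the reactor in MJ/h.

Q_out = 321 MJ/h

Extent of reaction ξ = 0.723 × 190 / 2 = 68.685 mol/min
Reaction term: ξ·ΔH°_rxn = 68.685 × -68.6 = -4711.8 kJ/min
Sensible, feed 140→25 °C: -2906.1 kJ/min
Outlet flows (mol/min): A 52.63, B 68.685, H₂O 68.685
Sensible, products 25→100 °C: 2266.1 kJ/min
Q = ΔH = -5351.7 kJ/min = -89.195 kW
Heat removed = 321.1 MJ/h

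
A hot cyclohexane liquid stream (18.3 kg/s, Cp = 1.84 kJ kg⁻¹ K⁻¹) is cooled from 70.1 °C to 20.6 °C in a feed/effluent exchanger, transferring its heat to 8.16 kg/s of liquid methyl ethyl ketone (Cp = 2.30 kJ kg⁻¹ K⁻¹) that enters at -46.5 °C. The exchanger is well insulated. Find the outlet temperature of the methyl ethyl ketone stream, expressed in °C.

T_c,out = 42.3 °C

Heat released by hot stream: Q = 18.3 × 1.84 × (70.1 − 20.6) = 1666.8 kJ/s
Energy balance on cold side (adiabatic exchanger): Q = ṁ_c·Cp_c·(T_c,out − T_c,in)
T_c,out = -46.5 + 1666.8/(8.16 × 2.30) = 42.309 °C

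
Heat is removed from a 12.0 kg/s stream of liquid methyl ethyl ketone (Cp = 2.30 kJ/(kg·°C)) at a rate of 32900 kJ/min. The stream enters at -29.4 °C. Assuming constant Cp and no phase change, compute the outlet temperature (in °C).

Q = 32900 kJ/min = 548.33 kJ/s
ΔT = Q/(ṁ·Cp) = 548.33/(12.0×2.30) = 19.867 K
T_out = -29.4 − 19.867 = -49.267 °C

T_out = -49.3 °C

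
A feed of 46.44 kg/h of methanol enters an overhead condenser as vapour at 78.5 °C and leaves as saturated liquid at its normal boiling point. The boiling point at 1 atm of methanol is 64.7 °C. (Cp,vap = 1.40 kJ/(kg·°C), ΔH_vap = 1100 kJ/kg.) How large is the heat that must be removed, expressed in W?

Q_c = 14400 W

vapour 78.5→64.7 °C: -19.32 kJ/kg
condensation at 64.7 °C: -1100 kJ/kg
Δh = -19.32 + -1100 = -1119.3 kJ/kg
Q = ṁ·Δh = 46.44 kg/h × -1119.3 kJ/kg = -51981 kJ/h
|Q| = 14.439 kW = 14439 W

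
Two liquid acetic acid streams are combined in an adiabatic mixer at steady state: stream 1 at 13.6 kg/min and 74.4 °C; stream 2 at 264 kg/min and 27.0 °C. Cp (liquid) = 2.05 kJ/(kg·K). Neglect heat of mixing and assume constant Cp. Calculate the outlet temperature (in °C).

T_out = 29.3 °C

Energy balance with Q = 0: Σ ṁᵢCp,ᵢ(T_out − Tᵢ) = 0
T_out = Σ ṁᵢCp,ᵢTᵢ / Σ ṁᵢCp,ᵢ
      = 16687 / 569.08 = 29.322 °C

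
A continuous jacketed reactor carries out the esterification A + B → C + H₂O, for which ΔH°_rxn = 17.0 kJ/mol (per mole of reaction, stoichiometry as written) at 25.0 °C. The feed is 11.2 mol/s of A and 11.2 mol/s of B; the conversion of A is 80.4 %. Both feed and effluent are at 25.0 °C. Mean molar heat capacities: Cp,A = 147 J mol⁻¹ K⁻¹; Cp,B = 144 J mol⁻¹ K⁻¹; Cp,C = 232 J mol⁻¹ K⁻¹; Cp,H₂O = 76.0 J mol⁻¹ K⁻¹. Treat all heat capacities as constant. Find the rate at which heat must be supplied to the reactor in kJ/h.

Extent of reaction ξ = 0.804 × 11.2 = 9.0048 mol/s
Reaction term: ξ·ΔH°_rxn = 9.0048 × 17.0 = 153.08 kJ/s
Q = ΔH = 153.08 kJ/s = 153.08 kW
Heat supplied = 551090 kJ/h

Q_in = 551000 kJ/h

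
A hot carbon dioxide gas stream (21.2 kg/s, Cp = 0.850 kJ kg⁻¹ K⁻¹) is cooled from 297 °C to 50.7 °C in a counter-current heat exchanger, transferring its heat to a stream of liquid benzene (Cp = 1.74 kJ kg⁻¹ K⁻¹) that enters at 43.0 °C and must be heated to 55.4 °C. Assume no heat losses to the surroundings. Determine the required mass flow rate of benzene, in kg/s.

ṁ_c = 206 kg/s

Heat released by hot stream: Q = 21.2 × 0.850 × (297 − 50.7) = 4438.3 kJ/s
Energy balance on cold side (adiabatic exchanger): Q = ṁ_c·Cp_c·(T_c,out − T_c,in)
ṁ_c = 4438.3 / [1.74 × (55.4 − 43.0)] = 205.71 kg/s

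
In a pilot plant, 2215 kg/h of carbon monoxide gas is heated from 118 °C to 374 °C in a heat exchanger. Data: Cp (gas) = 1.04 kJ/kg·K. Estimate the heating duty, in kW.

Q = ṁ·Cp·ΔT = 2215 × 1.04 × (374 − 118) = 589720 kJ/h
Converting: 589720 / 3600 s = 163.81 kW

Q = 164 kW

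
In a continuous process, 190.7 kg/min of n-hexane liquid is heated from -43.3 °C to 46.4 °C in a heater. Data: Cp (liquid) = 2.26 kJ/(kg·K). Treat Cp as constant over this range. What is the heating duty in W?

Q = 644000 W

Q = ṁ·Cp·ΔT = 190.7 × 2.26 × (46.4 − -43.3) = 38659 kJ/min
Converting: 38659 / 60 s = 644.32 kW
Heating duty = 644320 W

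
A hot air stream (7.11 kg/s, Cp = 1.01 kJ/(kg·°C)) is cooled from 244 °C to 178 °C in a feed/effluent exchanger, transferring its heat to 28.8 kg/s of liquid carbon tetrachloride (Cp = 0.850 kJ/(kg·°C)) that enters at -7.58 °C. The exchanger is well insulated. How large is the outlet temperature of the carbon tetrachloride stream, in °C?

Heat released by hot stream: Q = 7.11 × 1.01 × (244 − 178) = 473.95 kJ/s
Energy balance on cold side (adiabatic exchanger): Q = ṁ_c·Cp_c·(T_c,out − T_c,in)
T_c,out = -7.58 + 473.95/(28.8 × 0.850) = 11.781 °C

T_c,out = 11.8 °C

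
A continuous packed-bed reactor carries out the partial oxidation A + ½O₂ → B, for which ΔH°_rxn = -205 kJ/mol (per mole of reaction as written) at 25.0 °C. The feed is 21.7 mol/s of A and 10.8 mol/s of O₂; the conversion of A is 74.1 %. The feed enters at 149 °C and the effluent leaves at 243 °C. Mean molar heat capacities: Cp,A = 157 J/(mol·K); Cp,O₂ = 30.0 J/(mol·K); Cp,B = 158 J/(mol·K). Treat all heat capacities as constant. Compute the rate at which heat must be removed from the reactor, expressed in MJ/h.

Extent of reaction ξ = 0.741 × 21.7 = 16.08 mol/s
Reaction term: ξ·ΔH°_rxn = 16.08 × -205 = -3296.3 kJ/s
Sensible, feed 149→25 °C: -462.63 kJ/s
Outlet flows (mol/s): A 5.6203, O₂ 2.7602, B 16.08
Sensible, products 25→243 °C: 764.26 kJ/s
Q = ΔH = -2994.7 kJ/s = -2994.7 kW
Heat removed = 10781 MJ/h

Q_out = 10800 MJ/h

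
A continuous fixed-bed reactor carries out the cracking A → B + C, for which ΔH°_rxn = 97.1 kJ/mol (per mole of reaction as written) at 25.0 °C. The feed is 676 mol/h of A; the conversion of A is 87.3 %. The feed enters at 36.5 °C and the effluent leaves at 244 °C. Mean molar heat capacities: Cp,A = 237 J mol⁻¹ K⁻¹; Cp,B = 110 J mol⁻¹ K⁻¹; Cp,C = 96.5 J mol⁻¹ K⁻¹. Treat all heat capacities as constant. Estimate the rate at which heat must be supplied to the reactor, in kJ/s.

Extent of reaction ξ = 0.873 × 676 = 590.15 mol/h
Reaction term: ξ·ΔH°_rxn = 590.15 × 97.1 = 57303 kJ/h
Sensible, feed 36.5→25 °C: -1842.4 kJ/h
Outlet flows (mol/h): A 85.852, B 590.15, C 590.15
Sensible, products 25→244 °C: 31145 kJ/h
Q = ΔH = 86605 kJ/h = 24.057 kW
Heat supplied = 24.057 kJ/s

Q_in = 24.1 kJ/s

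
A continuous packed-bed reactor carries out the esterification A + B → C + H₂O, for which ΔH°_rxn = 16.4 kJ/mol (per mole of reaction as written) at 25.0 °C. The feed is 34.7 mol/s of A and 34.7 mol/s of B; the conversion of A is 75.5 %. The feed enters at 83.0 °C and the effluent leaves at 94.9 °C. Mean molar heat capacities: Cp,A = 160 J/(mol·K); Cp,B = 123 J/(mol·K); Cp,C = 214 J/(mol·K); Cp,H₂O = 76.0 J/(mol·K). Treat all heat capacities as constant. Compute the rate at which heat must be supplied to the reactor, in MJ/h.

Extent of reaction ξ = 0.755 × 34.7 = 26.199 mol/s
Reaction term: ξ·ΔH°_rxn = 26.199 × 16.4 = 429.66 kJ/s
Sensible, feed 83.0→25 °C: -569.57 kJ/s
Outlet flows (mol/s): A 8.5015, B 8.5015, C 26.199, H₂O 26.199
Sensible, products 25→94.9 °C: 699.24 kJ/s
Q = ΔH = 559.33 kJ/s = 559.33 kW
Heat supplied = 2013.6 MJ/h

Q_in = 2010 MJ/h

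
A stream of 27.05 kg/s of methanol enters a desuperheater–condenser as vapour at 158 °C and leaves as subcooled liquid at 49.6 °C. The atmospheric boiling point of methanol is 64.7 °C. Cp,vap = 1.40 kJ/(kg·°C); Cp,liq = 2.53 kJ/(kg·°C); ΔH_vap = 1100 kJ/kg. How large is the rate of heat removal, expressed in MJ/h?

vapour 158→64.7 °C: -130.62 kJ/kg
condensation at 64.7 °C: -1100 kJ/kg
liquid 64.7→49.6 °C: -38.203 kJ/kg
Δh = -130.62 + -1100 + -38.203 = -1268.8 kJ/kg
Q = ṁ·Δh = 27.05 kg/s × -1268.8 kJ/kg = -34322 kJ/s
|Q| = 34322 kW = 123560 MJ/h

Q_c = 124000 MJ/h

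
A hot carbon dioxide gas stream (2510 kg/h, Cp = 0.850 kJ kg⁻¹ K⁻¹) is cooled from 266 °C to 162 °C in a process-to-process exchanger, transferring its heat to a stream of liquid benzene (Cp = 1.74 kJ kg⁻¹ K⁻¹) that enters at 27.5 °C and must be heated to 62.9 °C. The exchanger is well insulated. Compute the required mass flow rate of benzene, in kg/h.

Heat released by hot stream: Q = 2510 × 0.850 × (266 − 162) = 221880 kJ/h
Energy balance on cold side (adiabatic exchanger): Q = ṁ_c·Cp_c·(T_c,out − T_c,in)
ṁ_c = 221880 / [1.74 × (62.9 − 27.5)] = 3602.2 kg/h

ṁ_c = 3600 kg/h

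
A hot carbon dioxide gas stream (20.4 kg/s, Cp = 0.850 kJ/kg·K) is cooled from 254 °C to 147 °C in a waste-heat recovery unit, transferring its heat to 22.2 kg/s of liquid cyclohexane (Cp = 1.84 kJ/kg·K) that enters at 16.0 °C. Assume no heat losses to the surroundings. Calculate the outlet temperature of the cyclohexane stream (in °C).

T_c,out = 61.4 °C

Heat released by hot stream: Q = 20.4 × 0.850 × (254 − 147) = 1855.4 kJ/s
Energy balance on cold side (adiabatic exchanger): Q = ṁ_c·Cp_c·(T_c,out − T_c,in)
T_c,out = 16.0 + 1855.4/(22.2 × 1.84) = 61.422 °C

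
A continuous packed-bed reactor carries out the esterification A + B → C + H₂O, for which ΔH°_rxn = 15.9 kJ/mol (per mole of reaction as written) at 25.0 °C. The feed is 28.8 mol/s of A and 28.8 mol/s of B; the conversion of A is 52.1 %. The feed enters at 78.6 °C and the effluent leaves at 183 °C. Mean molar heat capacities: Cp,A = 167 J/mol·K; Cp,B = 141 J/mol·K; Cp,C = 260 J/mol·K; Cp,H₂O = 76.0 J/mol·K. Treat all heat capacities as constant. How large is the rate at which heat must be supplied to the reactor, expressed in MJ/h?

Extent of reaction ξ = 0.521 × 28.8 = 15.005 mol/s
Reaction term: ξ·ΔH°_rxn = 15.005 × 15.9 = 238.58 kJ/s
Sensible, feed 78.6→25 °C: -475.45 kJ/s
Outlet flows (mol/s): A 13.795, B 13.795, C 15.005, H₂O 15.005
Sensible, products 25→183 °C: 1467.9 kJ/s
Q = ΔH = 1231 kJ/s = 1231 kW
Heat supplied = 4431.7 MJ/h

Q_in = 4430 MJ/h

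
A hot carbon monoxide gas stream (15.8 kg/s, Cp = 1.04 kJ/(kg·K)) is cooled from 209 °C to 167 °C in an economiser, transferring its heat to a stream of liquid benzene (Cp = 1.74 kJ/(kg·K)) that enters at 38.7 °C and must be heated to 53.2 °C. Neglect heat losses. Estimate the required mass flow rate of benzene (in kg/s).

ṁ_c = 27.4 kg/s

Heat released by hot stream: Q = 15.8 × 1.04 × (209 − 167) = 690.14 kJ/s
Energy balance on cold side (adiabatic exchanger): Q = ṁ_c·Cp_c·(T_c,out − T_c,in)
ṁ_c = 690.14 / [1.74 × (53.2 − 38.7)] = 27.354 kg/s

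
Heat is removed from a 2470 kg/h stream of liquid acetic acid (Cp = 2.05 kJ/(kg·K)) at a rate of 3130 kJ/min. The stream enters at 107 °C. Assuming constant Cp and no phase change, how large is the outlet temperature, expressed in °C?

Q = 3130 kJ/min = 187800 kJ/h
ΔT = Q/(ṁ·Cp) = 187800/(2470×2.05) = 37.089 K
T_out = 107 − 37.089 = 69.911 °C

T_out = 69.9 °C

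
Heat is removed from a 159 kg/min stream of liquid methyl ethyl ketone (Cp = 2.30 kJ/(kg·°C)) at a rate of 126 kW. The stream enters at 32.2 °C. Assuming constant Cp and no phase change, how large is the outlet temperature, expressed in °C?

Q = 126 kW = 7560 kJ/min
ΔT = Q/(ṁ·Cp) = 7560/(159×2.30) = 20.673 K
T_out = 32.2 − 20.673 = 11.527 °C

T_out = 11.5 °C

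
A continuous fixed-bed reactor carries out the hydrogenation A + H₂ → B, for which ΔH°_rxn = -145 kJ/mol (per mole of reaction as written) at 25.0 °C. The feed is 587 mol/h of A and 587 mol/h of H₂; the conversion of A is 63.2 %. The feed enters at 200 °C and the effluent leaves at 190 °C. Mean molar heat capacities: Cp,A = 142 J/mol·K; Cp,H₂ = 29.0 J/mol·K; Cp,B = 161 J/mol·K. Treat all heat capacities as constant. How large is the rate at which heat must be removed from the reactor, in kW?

Extent of reaction ξ = 0.632 × 587 = 370.98 mol/h
Reaction term: ξ·ΔH°_rxn = 370.98 × -145 = -53793 kJ/h
Sensible, feed 200→25 °C: -17566 kJ/h
Outlet flows (mol/h): A 216.02, H₂ 216.02, B 370.98
Sensible, products 25→190 °C: 15950 kJ/h
Q = ΔH = -55409 kJ/h = -15.391 kW
Heat removed = 15.391 kW

Q_out = 15.4 kW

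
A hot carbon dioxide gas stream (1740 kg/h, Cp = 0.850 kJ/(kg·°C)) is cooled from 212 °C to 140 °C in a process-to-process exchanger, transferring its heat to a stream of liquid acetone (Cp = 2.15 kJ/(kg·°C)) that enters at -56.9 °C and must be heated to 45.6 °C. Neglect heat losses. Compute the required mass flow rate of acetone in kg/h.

ṁ_c = 483 kg/h

Heat released by hot stream: Q = 1740 × 0.850 × (212 − 140) = 106490 kJ/h
Energy balance on cold side (adiabatic exchanger): Q = ṁ_c·Cp_c·(T_c,out − T_c,in)
ṁ_c = 106490 / [2.15 × (45.6 − -56.9)] = 483.21 kg/h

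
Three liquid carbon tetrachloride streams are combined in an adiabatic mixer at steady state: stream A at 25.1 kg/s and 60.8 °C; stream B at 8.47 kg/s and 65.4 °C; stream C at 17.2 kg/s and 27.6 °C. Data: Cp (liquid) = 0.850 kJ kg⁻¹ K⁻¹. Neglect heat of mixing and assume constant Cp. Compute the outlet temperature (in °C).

Energy balance with Q = 0: Σ ṁᵢCp,ᵢ(T_out − Tᵢ) = 0
Σ ṁᵢCp,ᵢTᵢ = 25.1×0.850×60.8 + 8.47×0.850×65.4 + 17.2×0.850×27.6 = 2171.5
Σ ṁᵢCp,ᵢ = 25.1×0.850 + 8.47×0.850 + 17.2×0.850 = 43.154
T_out = 2171.5 / 43.154 = 50.32 °C

T_out = 50.3 °C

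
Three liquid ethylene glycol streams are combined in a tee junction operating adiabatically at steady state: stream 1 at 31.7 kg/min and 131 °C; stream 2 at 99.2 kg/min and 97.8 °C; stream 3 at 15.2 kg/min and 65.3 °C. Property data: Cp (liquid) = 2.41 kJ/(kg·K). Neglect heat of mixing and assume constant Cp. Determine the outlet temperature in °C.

Adiabatic, steady state ⇒ Σ ṁᵢCp,ᵢ(T_out − Tᵢ) = 0
T_out = Σ ṁᵢCp,ᵢTᵢ / Σ ṁᵢCp,ᵢ
      = 35781 / 352.1 = 101.62 °C

T_out = 102 °C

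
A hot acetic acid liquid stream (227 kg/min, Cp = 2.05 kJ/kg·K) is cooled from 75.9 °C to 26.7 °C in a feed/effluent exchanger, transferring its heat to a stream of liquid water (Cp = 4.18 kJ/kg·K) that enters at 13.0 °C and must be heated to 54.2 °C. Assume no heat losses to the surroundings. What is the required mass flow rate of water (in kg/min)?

ṁ_c = 133 kg/min

Heat released by hot stream: Q = 227 × 2.05 × (75.9 − 26.7) = 22895 kJ/min
Energy balance on cold side (adiabatic exchanger): Q = ṁ_c·Cp_c·(T_c,out − T_c,in)
ṁ_c = 22895 / [4.18 × (54.2 − 13.0)] = 132.94 kg/min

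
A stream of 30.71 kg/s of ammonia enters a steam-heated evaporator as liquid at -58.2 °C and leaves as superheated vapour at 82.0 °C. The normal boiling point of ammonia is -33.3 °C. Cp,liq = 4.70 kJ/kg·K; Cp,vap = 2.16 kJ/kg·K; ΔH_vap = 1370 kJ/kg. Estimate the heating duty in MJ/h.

Q = 192000 MJ/h

liquid -58.2→-33.3 °C: 117.03 kJ/kg
vaporisation at -33.3 °C: 1370 kJ/kg
vapour -33.3→82.0 °C: 249.05 kJ/kg
Δh = 117.03 + 1370 + 249.05 = 1736.1 kJ/kg
Q = ṁ·Δh = 30.71 kg/s × 1736.1 kJ/kg = 53315 kJ/s
|Q| = 53315 kW = 191930 MJ/h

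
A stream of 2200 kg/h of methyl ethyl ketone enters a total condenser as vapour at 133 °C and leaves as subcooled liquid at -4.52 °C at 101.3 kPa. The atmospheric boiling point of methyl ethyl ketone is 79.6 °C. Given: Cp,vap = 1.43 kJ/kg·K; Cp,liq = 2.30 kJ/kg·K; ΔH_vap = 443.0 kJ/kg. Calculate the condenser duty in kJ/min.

Q_c = 26100 kJ/min

vapour 133→79.6 °C: -76.362 kJ/kg
condensation at 79.6 °C: -443 kJ/kg
liquid 79.6→-4.52 °C: -193.48 kJ/kg
Δh = -76.362 + -443 + -193.48 = -712.84 kJ/kg
Q = ṁ·Δh = 2200 kg/h × -712.84 kJ/kg = -1.5682e+06 kJ/h
|Q| = 435.62 kW = 26137 kJ/min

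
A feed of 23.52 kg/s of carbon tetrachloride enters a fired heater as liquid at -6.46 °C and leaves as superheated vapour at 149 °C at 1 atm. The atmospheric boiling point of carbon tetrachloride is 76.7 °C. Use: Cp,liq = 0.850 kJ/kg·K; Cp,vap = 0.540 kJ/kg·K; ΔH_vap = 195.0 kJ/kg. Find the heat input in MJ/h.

liquid -6.46→76.7 °C: 70.686 kJ/kg
vaporisation at 76.7 °C: 195 kJ/kg
vapour 76.7→149 °C: 39.042 kJ/kg
Δh = 70.686 + 195 + 39.042 = 304.73 kJ/kg
Q = ṁ·Δh = 23.52 kg/s × 304.73 kJ/kg = 7167.2 kJ/s
|Q| = 7167.2 kW = 25802 MJ/h

Q = 25800 MJ/h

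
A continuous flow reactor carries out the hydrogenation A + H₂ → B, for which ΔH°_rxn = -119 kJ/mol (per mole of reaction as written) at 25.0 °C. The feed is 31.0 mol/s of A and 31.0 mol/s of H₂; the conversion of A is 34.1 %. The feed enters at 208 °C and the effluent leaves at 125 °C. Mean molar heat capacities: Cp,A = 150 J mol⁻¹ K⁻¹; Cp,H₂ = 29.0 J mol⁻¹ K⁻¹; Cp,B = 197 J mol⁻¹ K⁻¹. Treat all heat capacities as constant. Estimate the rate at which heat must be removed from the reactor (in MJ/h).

Extent of reaction ξ = 0.341 × 31.0 = 10.571 mol/s
Reaction term: ξ·ΔH°_rxn = 10.571 × -119 = -1257.9 kJ/s
Sensible, feed 208→25 °C: -1015.5 kJ/s
Outlet flows (mol/s): A 20.429, H₂ 20.429, B 10.571
Sensible, products 25→125 °C: 573.93 kJ/s
Q = ΔH = -1699.5 kJ/s = -1699.5 kW
Heat removed = 6118.2 MJ/h

Q_out = 6120 MJ/h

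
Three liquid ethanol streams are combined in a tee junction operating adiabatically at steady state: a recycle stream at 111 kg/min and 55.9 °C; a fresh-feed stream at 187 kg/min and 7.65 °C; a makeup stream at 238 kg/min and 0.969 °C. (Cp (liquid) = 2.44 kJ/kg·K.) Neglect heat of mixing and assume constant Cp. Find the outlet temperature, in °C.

T_out = 14.7 °C

Energy balance with Q = 0: Σ ṁᵢCp,ᵢ(T_out − Tᵢ) = 0
T_out = Σ ṁᵢCp,ᵢTᵢ / Σ ṁᵢCp,ᵢ
      = 19193 / 1307.8 = 14.676 °C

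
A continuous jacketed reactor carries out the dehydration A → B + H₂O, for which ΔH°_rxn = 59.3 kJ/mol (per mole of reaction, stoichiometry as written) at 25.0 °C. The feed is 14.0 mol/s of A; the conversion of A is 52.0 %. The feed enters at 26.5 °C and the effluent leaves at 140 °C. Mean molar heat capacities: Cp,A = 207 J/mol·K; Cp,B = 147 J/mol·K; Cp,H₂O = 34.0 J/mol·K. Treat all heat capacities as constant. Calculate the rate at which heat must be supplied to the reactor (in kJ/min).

Q_in = 44300 kJ/min

Extent of reaction ξ = 0.520 × 14.0 = 7.28 mol/s
Reaction term: ξ·ΔH°_rxn = 7.28 × 59.3 = 431.7 kJ/s
Sensible, feed 26.5→25 °C: -4.347 kJ/s
Outlet flows (mol/s): A 6.72, B 7.28, H₂O 7.28
Sensible, products 25→140 °C: 311.5 kJ/s
Q = ΔH = 738.86 kJ/s = 738.86 kW
Heat supplied = 44332 kJ/min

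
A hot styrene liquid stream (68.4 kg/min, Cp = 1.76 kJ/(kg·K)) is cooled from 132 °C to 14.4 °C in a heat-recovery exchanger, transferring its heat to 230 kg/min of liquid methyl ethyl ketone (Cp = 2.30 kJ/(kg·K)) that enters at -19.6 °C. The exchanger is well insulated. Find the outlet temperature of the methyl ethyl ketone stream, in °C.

T_c,out = 7.16 °C

Heat released by hot stream: Q = 68.4 × 1.76 × (132 − 14.4) = 14157 kJ/min
Energy balance on cold side (adiabatic exchanger): Q = ṁ_c·Cp_c·(T_c,out − T_c,in)
T_c,out = -19.6 + 14157/(230 × 2.30) = 7.1621 °C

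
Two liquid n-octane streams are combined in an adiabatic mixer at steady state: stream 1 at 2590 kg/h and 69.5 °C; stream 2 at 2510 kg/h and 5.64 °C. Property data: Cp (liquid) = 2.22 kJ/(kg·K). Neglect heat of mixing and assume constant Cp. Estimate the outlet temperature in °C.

T_out = 38.1 °C

Energy balance with Q = 0: Σ ṁᵢCp,ᵢ(T_out − Tᵢ) = 0
T_out = Σ ṁᵢCp,ᵢTᵢ / Σ ṁᵢCp,ᵢ
      = 431040 / 11322 = 38.071 °C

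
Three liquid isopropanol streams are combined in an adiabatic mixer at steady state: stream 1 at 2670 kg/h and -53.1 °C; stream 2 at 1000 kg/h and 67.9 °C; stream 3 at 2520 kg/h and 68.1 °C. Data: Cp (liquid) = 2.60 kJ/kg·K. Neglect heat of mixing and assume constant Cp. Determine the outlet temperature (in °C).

No heat crosses the boundary, so H_out = H_in.
T_out = Σ ṁᵢCp,ᵢTᵢ / Σ ṁᵢCp,ᵢ
      = 254110 / 16094 = 15.789 °C

T_out = 15.8 °C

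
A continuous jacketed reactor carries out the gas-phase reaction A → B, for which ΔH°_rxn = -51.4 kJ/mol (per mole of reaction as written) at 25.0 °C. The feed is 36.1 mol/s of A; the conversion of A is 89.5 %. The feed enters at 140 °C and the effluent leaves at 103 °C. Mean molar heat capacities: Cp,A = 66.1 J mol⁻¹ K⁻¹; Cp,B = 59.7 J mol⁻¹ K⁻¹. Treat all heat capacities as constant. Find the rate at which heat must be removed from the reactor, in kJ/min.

Q_out = 106000 kJ/min

Extent of reaction ξ = 0.895 × 36.1 = 32.309 mol/s
Reaction term: ξ·ΔH°_rxn = 32.309 × -51.4 = -1660.7 kJ/s
Sensible, feed 140→25 °C: -274.41 kJ/s
Outlet flows (mol/s): A 3.7905, B 32.309
Sensible, products 25→103 °C: 170 kJ/s
Q = ΔH = -1765.1 kJ/s = -1765.1 kW
Heat removed = 105910 kJ/min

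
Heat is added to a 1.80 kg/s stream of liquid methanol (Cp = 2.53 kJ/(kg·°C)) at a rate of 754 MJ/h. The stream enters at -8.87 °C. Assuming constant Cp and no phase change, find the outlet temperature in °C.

Q = 754 MJ/h = 209.44 kJ/s
ΔT = Q/(ṁ·Cp) = 209.44/(1.80×2.53) = 45.991 K
T_out = -8.87 + 45.991 = 37.121 °C

T_out = 37.1 °C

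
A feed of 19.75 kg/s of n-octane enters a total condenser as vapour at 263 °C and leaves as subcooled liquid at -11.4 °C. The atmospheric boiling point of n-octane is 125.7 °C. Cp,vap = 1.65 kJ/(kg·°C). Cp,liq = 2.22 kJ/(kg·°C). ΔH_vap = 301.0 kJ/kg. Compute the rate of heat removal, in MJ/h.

Q_c = 59100 MJ/h

vapour 263→125.7 °C: -226.55 kJ/kg
condensation at 125.7 °C: -301 kJ/kg
liquid 125.7→-11.4 °C: -304.36 kJ/kg
Δh = -226.55 + -301 + -304.36 = -831.91 kJ/kg
Q = ṁ·Δh = 19.75 kg/s × -831.91 kJ/kg = -16430 kJ/s
|Q| = 16430 kW = 59149 MJ/h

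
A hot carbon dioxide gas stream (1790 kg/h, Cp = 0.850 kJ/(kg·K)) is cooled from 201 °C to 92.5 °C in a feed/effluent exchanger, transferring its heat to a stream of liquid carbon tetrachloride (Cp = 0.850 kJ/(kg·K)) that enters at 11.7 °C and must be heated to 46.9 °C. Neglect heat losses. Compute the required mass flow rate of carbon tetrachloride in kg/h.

Heat released by hot stream: Q = 1790 × 0.850 × (201 − 92.5) = 165080 kJ/h
Energy balance on cold side (adiabatic exchanger): Q = ṁ_c·Cp_c·(T_c,out − T_c,in)
ṁ_c = 165080 / [0.850 × (46.9 − 11.7)] = 5517.5 kg/h

ṁ_c = 5520 kg/h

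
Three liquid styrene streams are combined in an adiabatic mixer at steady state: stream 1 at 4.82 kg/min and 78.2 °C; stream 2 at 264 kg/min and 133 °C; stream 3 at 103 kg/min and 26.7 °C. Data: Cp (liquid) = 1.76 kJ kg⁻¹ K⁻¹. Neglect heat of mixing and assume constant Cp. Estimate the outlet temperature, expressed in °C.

No heat crosses the boundary, so H_out = H_in.
T_out = Σ ṁᵢCp,ᵢTᵢ / Σ ṁᵢCp,ᵢ
      = 67301 / 654.4 = 102.84 °C

T_out = 103 °C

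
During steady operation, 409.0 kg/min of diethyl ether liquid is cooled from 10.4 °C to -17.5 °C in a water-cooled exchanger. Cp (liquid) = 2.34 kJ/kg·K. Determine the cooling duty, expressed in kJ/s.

Q_c = 445 kJ/s

Q = ṁ·Cp·ΔT = 409.0 × 2.34 × (-17.5 − 10.4) = -26702 kJ/min
Converting: 26702 / 60 s = 445.03 kW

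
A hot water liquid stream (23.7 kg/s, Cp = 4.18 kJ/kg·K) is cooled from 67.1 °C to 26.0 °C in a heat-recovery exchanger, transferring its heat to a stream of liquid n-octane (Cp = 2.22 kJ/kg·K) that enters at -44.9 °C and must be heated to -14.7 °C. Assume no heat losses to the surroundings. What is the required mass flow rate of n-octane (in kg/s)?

Heat released by hot stream: Q = 23.7 × 4.18 × (67.1 − 26.0) = 4071.6 kJ/s
Energy balance on cold side (adiabatic exchanger): Q = ṁ_c·Cp_c·(T_c,out − T_c,in)
ṁ_c = 4071.6 / [2.22 × (-14.7 − -44.9)] = 60.73 kg/s

ṁ_c = 60.7 kg/s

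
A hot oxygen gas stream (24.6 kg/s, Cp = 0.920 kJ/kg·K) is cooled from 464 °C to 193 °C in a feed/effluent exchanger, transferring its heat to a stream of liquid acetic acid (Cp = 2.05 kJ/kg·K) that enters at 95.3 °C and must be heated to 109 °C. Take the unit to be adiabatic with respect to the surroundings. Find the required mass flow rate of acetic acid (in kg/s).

Heat released by hot stream: Q = 24.6 × 0.920 × (464 − 193) = 6133.3 kJ/s
Energy balance on cold side (adiabatic exchanger): Q = ṁ_c·Cp_c·(T_c,out − T_c,in)
ṁ_c = 6133.3 / [2.05 × (109 − 95.3)] = 218.38 kg/s

ṁ_c = 218 kg/s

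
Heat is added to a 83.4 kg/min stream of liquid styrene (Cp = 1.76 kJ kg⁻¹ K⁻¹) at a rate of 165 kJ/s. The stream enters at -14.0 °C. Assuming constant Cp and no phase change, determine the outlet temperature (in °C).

Q = 165 kJ/s = 9900 kJ/min
ΔT = Q/(ṁ·Cp) = 9900/(83.4×1.76) = 67.446 K
T_out = -14.0 + 67.446 = 53.446 °C

T_out = 53.4 °C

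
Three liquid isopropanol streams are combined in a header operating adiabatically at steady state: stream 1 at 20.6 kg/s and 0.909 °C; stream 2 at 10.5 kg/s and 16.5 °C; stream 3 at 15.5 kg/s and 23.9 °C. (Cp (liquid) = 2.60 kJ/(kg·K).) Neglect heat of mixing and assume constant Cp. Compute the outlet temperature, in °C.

T_out = 12.1 °C

Energy balance with Q = 0: Σ ṁᵢCp,ᵢ(T_out − Tᵢ) = 0
T_out = Σ ṁᵢCp,ᵢTᵢ / Σ ṁᵢCp,ᵢ
      = 1462.3 / 121.16 = 12.069 °C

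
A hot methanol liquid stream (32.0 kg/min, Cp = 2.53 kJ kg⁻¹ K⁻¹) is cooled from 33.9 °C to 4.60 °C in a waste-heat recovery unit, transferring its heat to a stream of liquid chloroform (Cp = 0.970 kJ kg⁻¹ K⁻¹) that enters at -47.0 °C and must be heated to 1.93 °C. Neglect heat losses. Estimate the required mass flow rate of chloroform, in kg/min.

Heat released by hot stream: Q = 32.0 × 2.53 × (33.9 − 4.60) = 2372.1 kJ/min
Energy balance on cold side (adiabatic exchanger): Q = ṁ_c·Cp_c·(T_c,out − T_c,in)
ṁ_c = 2372.1 / [0.970 × (1.93 − -47.0)] = 49.979 kg/min

ṁ_c = 50.0 kg/min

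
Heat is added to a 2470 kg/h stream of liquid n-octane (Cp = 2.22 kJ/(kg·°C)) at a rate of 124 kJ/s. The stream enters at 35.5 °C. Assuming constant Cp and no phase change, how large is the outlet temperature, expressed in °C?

Q = 124 kJ/s = 446400 kJ/h
ΔT = Q/(ṁ·Cp) = 446400/(2470×2.22) = 81.409 K
T_out = 35.5 + 81.409 = 116.91 °C

T_out = 117 °C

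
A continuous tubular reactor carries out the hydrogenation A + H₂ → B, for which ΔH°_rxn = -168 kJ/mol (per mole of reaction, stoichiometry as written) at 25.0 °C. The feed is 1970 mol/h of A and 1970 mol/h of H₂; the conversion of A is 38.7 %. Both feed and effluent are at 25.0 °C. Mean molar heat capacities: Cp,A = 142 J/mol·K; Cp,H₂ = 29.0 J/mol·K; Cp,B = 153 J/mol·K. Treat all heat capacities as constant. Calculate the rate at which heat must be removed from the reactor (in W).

Q_out = 35600 W

Extent of reaction ξ = 0.387 × 1970 = 762.39 mol/h
Reaction term: ξ·ΔH°_rxn = 762.39 × -168 = -128080 kJ/h
Q = ΔH = -128080 kJ/h = -35.578 kW
Heat removed = 35578 W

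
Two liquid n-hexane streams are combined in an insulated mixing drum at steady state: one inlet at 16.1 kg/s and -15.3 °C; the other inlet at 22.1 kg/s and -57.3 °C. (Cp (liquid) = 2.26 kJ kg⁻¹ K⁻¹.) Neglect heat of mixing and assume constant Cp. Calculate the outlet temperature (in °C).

Energy balance with Q = 0: Σ ṁᵢCp,ᵢ(T_out − Tᵢ) = 0
Σ ṁᵢCp,ᵢTᵢ = 16.1×2.26×-15.3 + 22.1×2.26×-57.3 = -3418.6
Σ ṁᵢCp,ᵢ = 16.1×2.26 + 22.1×2.26 = 86.332
T_out = -3418.6 / 86.332 = -39.598 °C

T_out = -39.6 °C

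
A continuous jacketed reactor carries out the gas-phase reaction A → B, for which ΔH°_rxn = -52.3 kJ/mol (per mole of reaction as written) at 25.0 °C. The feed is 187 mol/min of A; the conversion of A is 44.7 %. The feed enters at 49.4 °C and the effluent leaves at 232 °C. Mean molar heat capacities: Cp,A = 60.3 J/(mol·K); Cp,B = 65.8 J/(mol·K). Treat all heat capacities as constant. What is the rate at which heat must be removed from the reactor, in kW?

Extent of reaction ξ = 0.447 × 187 = 83.589 mol/min
Reaction term: ξ·ΔH°_rxn = 83.589 × -52.3 = -4371.7 kJ/min
Sensible, feed 49.4→25 °C: -275.14 kJ/min
Outlet flows (mol/min): A 103.41, B 83.589
Sensible, products 25→232 °C: 2429.3 kJ/min
Q = ΔH = -2217.5 kJ/min = -36.959 kW
Heat removed = 36.959 kW

Q_out = 37.0 kW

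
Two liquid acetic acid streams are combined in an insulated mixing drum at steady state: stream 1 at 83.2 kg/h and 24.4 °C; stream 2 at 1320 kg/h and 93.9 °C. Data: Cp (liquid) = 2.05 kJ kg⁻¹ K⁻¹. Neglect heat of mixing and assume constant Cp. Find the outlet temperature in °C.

T_out = 89.8 °C

Adiabatic, steady state ⇒ Σ ṁᵢCp,ᵢ(T_out − Tᵢ) = 0
Σ ṁᵢCp,ᵢTᵢ = 83.2×2.05×24.4 + 1320×2.05×93.9 = 258260
Σ ṁᵢCp,ᵢ = 83.2×2.05 + 1320×2.05 = 2876.6
T_out = 258260 / 2876.6 = 89.779 °C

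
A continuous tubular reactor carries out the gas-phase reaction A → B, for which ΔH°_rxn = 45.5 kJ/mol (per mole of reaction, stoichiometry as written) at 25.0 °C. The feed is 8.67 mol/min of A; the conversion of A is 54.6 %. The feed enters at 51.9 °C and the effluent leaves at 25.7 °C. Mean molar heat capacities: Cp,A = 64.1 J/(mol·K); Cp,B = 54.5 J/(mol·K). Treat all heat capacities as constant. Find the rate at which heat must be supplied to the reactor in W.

Extent of reaction ξ = 0.546 × 8.67 = 4.7338 mol/min
Reaction term: ξ·ΔH°_rxn = 4.7338 × 45.5 = 215.39 kJ/min
Sensible, feed 51.9→25 °C: -14.95 kJ/min
Outlet flows (mol/min): A 3.9362, B 4.7338
Sensible, products 25→25.7 °C: 0.35721 kJ/min
Q = ΔH = 200.8 kJ/min = 3.3466 kW
Heat supplied = 3346.6 W

Q_in = 3350 W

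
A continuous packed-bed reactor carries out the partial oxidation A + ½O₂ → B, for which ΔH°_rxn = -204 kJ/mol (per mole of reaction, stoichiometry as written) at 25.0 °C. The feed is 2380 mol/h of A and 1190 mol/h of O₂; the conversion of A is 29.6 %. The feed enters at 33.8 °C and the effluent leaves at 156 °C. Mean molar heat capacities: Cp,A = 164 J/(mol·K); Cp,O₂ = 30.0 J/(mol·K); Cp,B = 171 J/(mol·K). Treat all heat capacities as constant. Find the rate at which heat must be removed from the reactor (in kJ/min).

Extent of reaction ξ = 0.296 × 2380 = 704.48 mol/h
Reaction term: ξ·ΔH°_rxn = 704.48 × -204 = -143710 kJ/h
Sensible, feed 33.8→25 °C: -3749 kJ/h
Outlet flows (mol/h): A 1675.5, O₂ 837.76, B 704.48
Sensible, products 25→156 °C: 55070 kJ/h
Q = ΔH = -92393 kJ/h = -25.665 kW
Heat removed = 1539.9 kJ/min

Q_out = 1540 kJ/min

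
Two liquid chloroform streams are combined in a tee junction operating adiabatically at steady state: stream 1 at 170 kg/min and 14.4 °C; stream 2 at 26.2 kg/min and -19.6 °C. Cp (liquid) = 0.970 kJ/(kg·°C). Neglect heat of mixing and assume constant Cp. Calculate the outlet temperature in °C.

No heat crosses the boundary, so H_out = H_in.
Σ ṁᵢCp,ᵢTᵢ = 170×0.970×14.4 + 26.2×0.970×-19.6 = 1876.4
Σ ṁᵢCp,ᵢ = 170×0.970 + 26.2×0.970 = 190.31
T_out = 1876.4 / 190.31 = 9.8597 °C

T_out = 9.86 °C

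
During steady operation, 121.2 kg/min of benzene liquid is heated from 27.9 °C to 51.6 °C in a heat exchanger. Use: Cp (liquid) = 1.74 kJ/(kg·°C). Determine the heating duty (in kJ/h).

Q = ṁ·Cp·ΔT = 121.2 × 1.74 × (51.6 − 27.9) = 4998 kJ/min
Converting: 4998 / 60 s = 83.301 kW
Heating duty = 299880 kJ/h

Q = 300000 kJ/h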